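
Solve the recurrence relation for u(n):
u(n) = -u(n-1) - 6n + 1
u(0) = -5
First-order linear with linear forcing.
Homogeneous solution: u_h(n) = A·(-1)^n.
Try particular u_p(n) = pn + q. Substituting:
  pn + q = -(p(n-1) + q) - 6n + 1.
Matching the n-coefficient: p = -p - 6 ⇒ p = -3.
Matching constants: q = p - q + 1 ⇒ q = -1.
General: u(n) = A·(-1)^n - 3 n - 1.
Apply u(0) = -5: A - 1 = -5 ⇒ A = -4.
So u(n) = - 4 \left(-1\right)^{n} - 3 n - 1.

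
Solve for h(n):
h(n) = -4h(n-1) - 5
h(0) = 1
First-order linear non-homogeneous.
Homogeneous solution: h_h(n) = A·(-4)^n.
Try constant particular solution h_p = K: K = -4K - 5 ⇒ K = -1.
General: h(n) = A·(-4)^n - 1.
Apply h(0) = 1: A - 1 = 1 ⇒ A = 2.
So h(n) = 2 \left(-4\right)^{n} - 1.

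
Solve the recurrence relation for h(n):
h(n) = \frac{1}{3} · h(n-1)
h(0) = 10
Pure geometric recurrence with ratio \frac{1}{3}.
By induction h(n) = h(0) · (\frac{1}{3})^n = 10 \cdot 3^{- n}.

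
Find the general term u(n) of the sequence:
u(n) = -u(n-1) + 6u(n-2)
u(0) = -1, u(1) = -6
Characteristic equation: x² + x - 6 = 0, which factors as (x - (-3))(x - (2)) = 0.
Roots r₁ = -3, r₂ = 2 (distinct).
General solution: u(n) = A·(-3)^n + B·(2)^n.
From u(0) = -1: A + B = -1.
From u(1) = -6: -3A + 2B = -6.
Solving: A = \frac{4}{5}, B = - \frac{9}{5}.
So u(n) = \frac{4 \left(-3\right)^{n}}{5} - \frac{9 \cdot 2^{n}}{5}.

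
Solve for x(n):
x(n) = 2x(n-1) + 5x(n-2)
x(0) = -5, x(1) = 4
Characteristic equation: x² - 2x - 5 = 0.
Discriminant Δ = (2)² + 4·(5) = 24.
Roots r₁,₂ = (2 ± √24)/2, so r₁ = 1 + \sqrt{6}, r₂ = 1 - \sqrt{6}.
General solution: x(n) = A·r₁^n + B·r₂^n.
From the initial conditions, A + B = -5 and r₁A + r₂B = 4.
Since r₁ - r₂ = √24: A = (4 - (-5)r₂)/√24 = - \frac{5}{2} + \frac{3 \sqrt{6}}{4}, and B = -5 - A = - \frac{5}{2} - \frac{3 \sqrt{6}}{4}.
So x(n) = \left(- \frac{5}{2} + \frac{3 \sqrt{6}}{4}\right)\left(1 + \sqrt{6}\right)^n + \left(- \frac{5}{2} - \frac{3 \sqrt{6}}{4}\right)\left(1 - \sqrt{6}\right)^n.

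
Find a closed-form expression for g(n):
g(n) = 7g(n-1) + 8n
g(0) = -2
First-order linear with linear forcing.
Homogeneous solution: g_h(n) = A·(7)^n.
Try particular g_p(n) = pn + q. Substituting:
  pn + q = 7(p(n-1) + q) + 8n.
Matching the n-coefficient: p = 7p + 8 ⇒ p = - \frac{4}{3}.
Matching constants: q = -7p + 7q ⇒ q = - \frac{14}{9}.
General: g(n) = A·(7)^n - \frac{4 n}{3} - \frac{14}{9}.
Apply g(0) = -2: A - \frac{14}{9} = -2 ⇒ A = - \frac{4}{9}.
So g(n) = - \frac{4 \cdot 7^{n}}{9} - \frac{4 n}{3} - \frac{14}{9}.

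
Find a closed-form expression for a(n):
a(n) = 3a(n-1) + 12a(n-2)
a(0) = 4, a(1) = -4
Characteristic equation: x² - 3x - 12 = 0.
Discriminant Δ = (3)² + 4·(12) = 57.
Roots r₁,₂ = (3 ± √57)/2, so r₁ = \frac{3}{2} + \frac{\sqrt{57}}{2}, r₂ = \frac{3}{2} - \frac{\sqrt{57}}{2}.
General solution: a(n) = A·r₁^n + B·r₂^n.
From the initial conditions, A + B = 4 and r₁A + r₂B = -4.
Since r₁ - r₂ = √57: A = (-4 - (4)r₂)/√57 = 2 - \frac{10 \sqrt{57}}{57}, and B = 4 - A = \frac{10 \sqrt{57}}{57} + 2.
So a(n) = \left(2 - \frac{10 \sqrt{57}}{57}\right)\left(\frac{3}{2} + \frac{\sqrt{57}}{2}\right)^n + \left(\frac{10 \sqrt{57}}{57} + 2\right)\left(\frac{3}{2} - \frac{\sqrt{57}}{2}\right)^n.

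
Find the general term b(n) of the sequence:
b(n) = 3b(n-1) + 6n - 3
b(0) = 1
First-order linear with linear forcing.
Homogeneous solution: b_h(n) = A·(3)^n.
Try particular b_p(n) = pn + q. Substituting:
  pn + q = 3(p(n-1) + q) + 6n - 3.
Matching the n-coefficient: p = 3p + 6 ⇒ p = -3.
Matching constants: q = -3p + 3q - 3 ⇒ q = -3.
General: b(n) = A·(3)^n - 3 n - 3.
Apply b(0) = 1: A - 3 = 1 ⇒ A = 4.
So b(n) = 4 \cdot 3^{n} - 3 n - 3.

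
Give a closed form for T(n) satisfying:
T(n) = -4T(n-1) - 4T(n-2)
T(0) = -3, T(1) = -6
Characteristic equation: x² + 4x + 4 = 0, which is (x - (-2))².
Repeated root r = -2.
General solution: T(n) = (A + Bn)·(-2)^n.
From T(0) = -3: A = -3.
From T(1) = -6: (A + B)·(-2) = -6 ⇒ B = 6.
So T(n) = \left(6 n - 3\right) \cdot (-2)^n.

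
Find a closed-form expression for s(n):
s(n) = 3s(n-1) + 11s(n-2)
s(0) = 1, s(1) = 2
Characteristic equation: x² - 3x - 11 = 0.
Discriminant Δ = (3)² + 4·(11) = 53.
Roots r₁,₂ = (3 ± √53)/2, so r₁ = \frac{3}{2} + \frac{\sqrt{53}}{2}, r₂ = \frac{3}{2} - \frac{\sqrt{53}}{2}.
General solution: s(n) = A·r₁^n + B·r₂^n.
From the initial conditions, A + B = 1 and r₁A + r₂B = 2.
Since r₁ - r₂ = √53: A = (2 - (1)r₂)/√53 = \frac{\sqrt{53}}{106} + \frac{1}{2}, and B = 1 - A = \frac{1}{2} - \frac{\sqrt{53}}{106}.
So s(n) = \left(\frac{\sqrt{53}}{106} + \frac{1}{2}\right)\left(\frac{3}{2} + \frac{\sqrt{53}}{2}\right)^n + \left(\frac{1}{2} - \frac{\sqrt{53}}{106}\right)\left(\frac{3}{2} - \frac{\sqrt{53}}{2}\right)^n.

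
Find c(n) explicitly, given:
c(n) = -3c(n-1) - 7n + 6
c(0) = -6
First-order linear with linear forcing.
Homogeneous solution: c_h(n) = A·(-3)^n.
Try particular c_p(n) = pn + q. Substituting:
  pn + q = -3(p(n-1) + q) - 7n + 6.
Matching the n-coefficient: p = -3p - 7 ⇒ p = - \frac{7}{4}.
Matching constants: q = 3p - 3q + 6 ⇒ q = \frac{3}{16}.
General: c(n) = A·(-3)^n - \frac{7 n}{4} + \frac{3}{16}.
Apply c(0) = -6: A + \frac{3}{16} = -6 ⇒ A = - \frac{99}{16}.
So c(n) = - \frac{99 \left(-3\right)^{n}}{16} - \frac{7 n}{4} + \frac{3}{16}.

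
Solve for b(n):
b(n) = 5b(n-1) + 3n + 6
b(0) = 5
First-order linear with linear forcing.
Homogeneous solution: b_h(n) = A·(5)^n.
Try particular b_p(n) = pn + q. Substituting:
  pn + q = 5(p(n-1) + q) + 3n + 6.
Matching the n-coefficient: p = 5p + 3 ⇒ p = - \frac{3}{4}.
Matching constants: q = -5p + 5q + 6 ⇒ q = - \frac{39}{16}.
General: b(n) = A·(5)^n - \frac{3 n}{4} - \frac{39}{16}.
Apply b(0) = 5: A - \frac{39}{16} = 5 ⇒ A = \frac{119}{16}.
So b(n) = \frac{119 \cdot 5^{n}}{16} - \frac{3 n}{4} - \frac{39}{16}.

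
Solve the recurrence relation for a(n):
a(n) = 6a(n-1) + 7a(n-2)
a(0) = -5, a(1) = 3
Characteristic equation: x² - 6x - 7 = 0, which factors as (x - (-1))(x - (7)) = 0.
Roots r₁ = -1, r₂ = 7 (distinct).
General solution: a(n) = A·(-1)^n + B·(7)^n.
From a(0) = -5: A + B = -5.
From a(1) = 3: -A + 7B = 3.
Solving: A = - \frac{19}{4}, B = - \frac{1}{4}.
So a(n) = - \frac{19 \left(-1\right)^{n}}{4} - \frac{7^{n}}{4}.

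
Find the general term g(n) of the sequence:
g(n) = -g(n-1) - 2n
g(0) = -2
First-order linear with linear forcing.
Homogeneous solution: g_h(n) = A·(-1)^n.
Try particular g_p(n) = pn + q. Substituting:
  pn + q = -(p(n-1) + q) - 2n.
Matching the n-coefficient: p = -p - 2 ⇒ p = -1.
Matching constants: q = p - q ⇒ q = - \frac{1}{2}.
General: g(n) = A·(-1)^n - n - \frac{1}{2}.
Apply g(0) = -2: A - \frac{1}{2} = -2 ⇒ A = - \frac{3}{2}.
So g(n) = - \frac{3 \left(-1\right)^{n}}{2} - n - \frac{1}{2}.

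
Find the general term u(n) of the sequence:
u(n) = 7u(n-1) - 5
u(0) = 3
First-order linear non-homogeneous.
Homogeneous solution: u_h(n) = A·(7)^n.
Try constant particular solution u_p = K: K = 7K - 5 ⇒ K = \frac{5}{6}.
General: u(n) = A·(7)^n + \frac{5}{6}.
Apply u(0) = 3: A + \frac{5}{6} = 3 ⇒ A = \frac{13}{6}.
So u(n) = \frac{13 \cdot 7^{n}}{6} + \frac{5}{6}.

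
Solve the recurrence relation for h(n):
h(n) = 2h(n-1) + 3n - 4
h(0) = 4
First-order linear with linear forcing.
Homogeneous solution: h_h(n) = A·(2)^n.
Try particular h_p(n) = pn + q. Substituting:
  pn + q = 2(p(n-1) + q) + 3n - 4.
Matching the n-coefficient: p = 2p + 3 ⇒ p = -3.
Matching constants: q = -2p + 2q - 4 ⇒ q = -2.
General: h(n) = A·(2)^n - 3 n - 2.
Apply h(0) = 4: A - 2 = 4 ⇒ A = 6.
So h(n) = 6 \cdot 2^{n} - 3 n - 2.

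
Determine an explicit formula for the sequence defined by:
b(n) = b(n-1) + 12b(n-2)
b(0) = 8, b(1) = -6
Characteristic equation: x² - x - 12 = 0, which factors as (x - (4))(x - (-3)) = 0.
Roots r₁ = 4, r₂ = -3 (distinct).
General solution: b(n) = A·(4)^n + B·(-3)^n.
From b(0) = 8: A + B = 8.
From b(1) = -6: 4A - 3B = -6.
Solving: A = \frac{18}{7}, B = \frac{38}{7}.
So b(n) = \frac{38 \left(-3\right)^{n}}{7} + \frac{18 \cdot 4^{n}}{7}.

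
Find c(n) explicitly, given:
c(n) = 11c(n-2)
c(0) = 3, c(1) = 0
Characteristic equation: x² - 11 = 0.
Discriminant Δ = (0)² + 4·(11) = 44.
Roots r₁,₂ = (0 ± √44)/2, so r₁ = \sqrt{11}, r₂ = - \sqrt{11}.
General solution: c(n) = A·r₁^n + B·r₂^n.
From the initial conditions, A + B = 3 and r₁A + r₂B = 0.
Since r₁ - r₂ = √44: A = (0 - (3)r₂)/√44 = \frac{3}{2}, and B = 3 - A = \frac{3}{2}.
So c(n) = \left(\frac{3}{2}\right)\left(\sqrt{11}\right)^n + \left(\frac{3}{2}\right)\left(- \sqrt{11}\right)^n.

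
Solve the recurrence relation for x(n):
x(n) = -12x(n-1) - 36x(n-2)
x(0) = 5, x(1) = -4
Characteristic equation: x² + 12x + 36 = 0, which is (x - (-6))².
Repeated root r = -6.
General solution: x(n) = (A + Bn)·(-6)^n.
From x(0) = 5: A = 5.
From x(1) = -4: (A + B)·(-6) = -4 ⇒ B = - \frac{13}{3}.
So x(n) = \left(5 - \frac{13 n}{3}\right) \cdot (-6)^n.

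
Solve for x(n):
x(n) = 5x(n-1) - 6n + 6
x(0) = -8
First-order linear with linear forcing.
Homogeneous solution: x_h(n) = A·(5)^n.
Try particular x_p(n) = pn + q. Substituting:
  pn + q = 5(p(n-1) + q) - 6n + 6.
Matching the n-coefficient: p = 5p - 6 ⇒ p = \frac{3}{2}.
Matching constants: q = -5p + 5q + 6 ⇒ q = \frac{3}{8}.
General: x(n) = A·(5)^n + \frac{3 n}{2} + \frac{3}{8}.
Apply x(0) = -8: A + \frac{3}{8} = -8 ⇒ A = - \frac{67}{8}.
So x(n) = - \frac{67 \cdot 5^{n}}{8} + \frac{3 n}{2} + \frac{3}{8}.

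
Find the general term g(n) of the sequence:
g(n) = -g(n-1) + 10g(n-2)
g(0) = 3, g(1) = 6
Characteristic equation: x² + x - 10 = 0.
Discriminant Δ = (-1)² + 4·(10) = 41.
Roots r₁,₂ = (-1 ± √41)/2, so r₁ = - \frac{1}{2} + \frac{\sqrt{41}}{2}, r₂ = - \frac{\sqrt{41}}{2} - \frac{1}{2}.
General solution: g(n) = A·r₁^n + B·r₂^n.
From the initial conditions, A + B = 3 and r₁A + r₂B = 6.
Since r₁ - r₂ = √41: A = (6 - (3)r₂)/√41 = \frac{15 \sqrt{41}}{82} + \frac{3}{2}, and B = 3 - A = \frac{3}{2} - \frac{15 \sqrt{41}}{82}.
So g(n) = \left(\frac{15 \sqrt{41}}{82} + \frac{3}{2}\right)\left(- \frac{1}{2} + \frac{\sqrt{41}}{2}\right)^n + \left(\frac{3}{2} - \frac{15 \sqrt{41}}{82}\right)\left(- \frac{\sqrt{41}}{2} - \frac{1}{2}\right)^n.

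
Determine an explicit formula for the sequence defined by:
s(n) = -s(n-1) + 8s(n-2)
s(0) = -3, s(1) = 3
Characteristic equation: x² + x - 8 = 0.
Discriminant Δ = (-1)² + 4·(8) = 33.
Roots r₁,₂ = (-1 ± √33)/2, so r₁ = - \frac{1}{2} + \frac{\sqrt{33}}{2}, r₂ = - \frac{\sqrt{33}}{2} - \frac{1}{2}.
General solution: s(n) = A·r₁^n + B·r₂^n.
From the initial conditions, A + B = -3 and r₁A + r₂B = 3.
Since r₁ - r₂ = √33: A = (3 - (-3)r₂)/√33 = - \frac{3}{2} + \frac{\sqrt{33}}{22}, and B = -3 - A = - \frac{3}{2} - \frac{\sqrt{33}}{22}.
So s(n) = \left(- \frac{3}{2} + \frac{\sqrt{33}}{22}\right)\left(- \frac{1}{2} + \frac{\sqrt{33}}{2}\right)^n + \left(- \frac{3}{2} - \frac{\sqrt{33}}{22}\right)\left(- \frac{\sqrt{33}}{2} - \frac{1}{2}\right)^n.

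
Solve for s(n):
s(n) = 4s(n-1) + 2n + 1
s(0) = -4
First-order linear with linear forcing.
Homogeneous solution: s_h(n) = A·(4)^n.
Try particular s_p(n) = pn + q. Substituting:
  pn + q = 4(p(n-1) + q) + 2n + 1.
Matching the n-coefficient: p = 4p + 2 ⇒ p = - \frac{2}{3}.
Matching constants: q = -4p + 4q + 1 ⇒ q = - \frac{11}{9}.
General: s(n) = A·(4)^n - \frac{2 n}{3} - \frac{11}{9}.
Apply s(0) = -4: A - \frac{11}{9} = -4 ⇒ A = - \frac{25}{9}.
So s(n) = - \frac{25 \cdot 4^{n}}{9} - \frac{2 n}{3} - \frac{11}{9}.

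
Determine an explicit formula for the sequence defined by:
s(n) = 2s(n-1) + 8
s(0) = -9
First-order linear non-homogeneous.
Homogeneous solution: s_h(n) = A·(2)^n.
Try constant particular solution s_p = K: K = 2K + 8 ⇒ K = -8.
General: s(n) = A·(2)^n - 8.
Apply s(0) = -9: A - 8 = -9 ⇒ A = -1.
So s(n) = - 2^{n} - 8.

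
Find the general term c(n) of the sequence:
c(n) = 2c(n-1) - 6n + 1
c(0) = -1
First-order linear with linear forcing.
Homogeneous solution: c_h(n) = A·(2)^n.
Try particular c_p(n) = pn + q. Substituting:
  pn + q = 2(p(n-1) + q) - 6n + 1.
Matching the n-coefficient: p = 2p - 6 ⇒ p = 6.
Matching constants: q = -2p + 2q + 1 ⇒ q = 11.
General: c(n) = A·(2)^n + 6 n + 11.
Apply c(0) = -1: A + 11 = -1 ⇒ A = -12.
So c(n) = - 12 \cdot 2^{n} + 6 n + 11.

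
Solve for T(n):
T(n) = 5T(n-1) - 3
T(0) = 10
First-order linear non-homogeneous.
Homogeneous solution: T_h(n) = A·(5)^n.
Try constant particular solution T_p = K: K = 5K - 3 ⇒ K = \frac{3}{4}.
General: T(n) = A·(5)^n + \frac{3}{4}.
Apply T(0) = 10: A + \frac{3}{4} = 10 ⇒ A = \frac{37}{4}.
So T(n) = \frac{37 \cdot 5^{n}}{4} + \frac{3}{4}.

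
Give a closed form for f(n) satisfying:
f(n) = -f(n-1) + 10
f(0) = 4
First-order linear non-homogeneous.
Homogeneous solution: f_h(n) = A·(-1)^n.
Try constant particular solution f_p = K: K = -K + 10 ⇒ K = 5.
General: f(n) = A·(-1)^n + 5.
Apply f(0) = 4: A + 5 = 4 ⇒ A = -1.
So f(n) = 5 - \left(-1\right)^{n}.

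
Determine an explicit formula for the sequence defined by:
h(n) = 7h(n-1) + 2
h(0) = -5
First-order linear non-homogeneous.
Homogeneous solution: h_h(n) = A·(7)^n.
Try constant particular solution h_p = K: K = 7K + 2 ⇒ K = - \frac{1}{3}.
General: h(n) = A·(7)^n - \frac{1}{3}.
Apply h(0) = -5: A - \frac{1}{3} = -5 ⇒ A = - \frac{14}{3}.
So h(n) = - \frac{14 \cdot 7^{n}}{3} - \frac{1}{3}.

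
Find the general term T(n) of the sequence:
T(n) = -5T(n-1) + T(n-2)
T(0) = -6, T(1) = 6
Characteristic equation: x² + 5x - 1 = 0.
Discriminant Δ = (-5)² + 4·(1) = 29.
Roots r₁,₂ = (-5 ± √29)/2, so r₁ = - \frac{5}{2} + \frac{\sqrt{29}}{2}, r₂ = - \frac{\sqrt{29}}{2} - \frac{5}{2}.
General solution: T(n) = A·r₁^n + B·r₂^n.
From the initial conditions, A + B = -6 and r₁A + r₂B = 6.
Since r₁ - r₂ = √29: A = (6 - (-6)r₂)/√29 = -3 - \frac{9 \sqrt{29}}{29}, and B = -6 - A = -3 + \frac{9 \sqrt{29}}{29}.
So T(n) = \left(-3 - \frac{9 \sqrt{29}}{29}\right)\left(- \frac{5}{2} + \frac{\sqrt{29}}{2}\right)^n + \left(-3 + \frac{9 \sqrt{29}}{29}\right)\left(- \frac{\sqrt{29}}{2} - \frac{5}{2}\right)^n.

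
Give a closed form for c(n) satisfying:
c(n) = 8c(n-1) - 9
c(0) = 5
First-order linear non-homogeneous.
Homogeneous solution: c_h(n) = A·(8)^n.
Try constant particular solution c_p = K: K = 8K - 9 ⇒ K = \frac{9}{7}.
General: c(n) = A·(8)^n + \frac{9}{7}.
Apply c(0) = 5: A + \frac{9}{7} = 5 ⇒ A = \frac{26}{7}.
So c(n) = \frac{26 \cdot 8^{n}}{7} + \frac{9}{7}.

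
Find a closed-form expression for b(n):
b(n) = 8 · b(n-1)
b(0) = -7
Pure geometric recurrence with ratio 8.
By induction b(n) = b(0) · (8)^n = - 7 \cdot 8^{n}.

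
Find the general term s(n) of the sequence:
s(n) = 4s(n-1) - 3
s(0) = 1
First-order linear non-homogeneous.
Homogeneous solution: s_h(n) = A·(4)^n.
Try constant particular solution s_p = K: K = 4K - 3 ⇒ K = 1.
General: s(n) = A·(4)^n + 1.
Apply s(0) = 1: A + 1 = 1 ⇒ A = 0.
So s(n) = 1.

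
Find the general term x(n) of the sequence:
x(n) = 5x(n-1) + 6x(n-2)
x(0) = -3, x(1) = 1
Characteristic equation: x² - 5x - 6 = 0, which factors as (x - (-1))(x - (6)) = 0.
Roots r₁ = -1, r₂ = 6 (distinct).
General solution: x(n) = A·(-1)^n + B·(6)^n.
From x(0) = -3: A + B = -3.
From x(1) = 1: -A + 6B = 1.
Solving: A = - \frac{19}{7}, B = - \frac{2}{7}.
So x(n) = - \frac{19 \left(-1\right)^{n}}{7} - \frac{2 \cdot 6^{n}}{7}.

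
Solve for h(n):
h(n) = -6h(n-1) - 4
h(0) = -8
First-order linear non-homogeneous.
Homogeneous solution: h_h(n) = A·(-6)^n.
Try constant particular solution h_p = K: K = -6K - 4 ⇒ K = - \frac{4}{7}.
General: h(n) = A·(-6)^n - \frac{4}{7}.
Apply h(0) = -8: A - \frac{4}{7} = -8 ⇒ A = - \frac{52}{7}.
So h(n) = - \frac{52 \left(-6\right)^{n}}{7} - \frac{4}{7}.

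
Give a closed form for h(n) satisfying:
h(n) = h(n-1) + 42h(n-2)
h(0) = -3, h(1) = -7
Characteristic equation: x² - x - 42 = 0, which factors as (x - (7))(x - (-6)) = 0.
Roots r₁ = 7, r₂ = -6 (distinct).
General solution: h(n) = A·(7)^n + B·(-6)^n.
From h(0) = -3: A + B = -3.
From h(1) = -7: 7A - 6B = -7.
Solving: A = - \frac{25}{13}, B = - \frac{14}{13}.
So h(n) = - \frac{14 \left(-6\right)^{n}}{13} - \frac{25 \cdot 7^{n}}{13}.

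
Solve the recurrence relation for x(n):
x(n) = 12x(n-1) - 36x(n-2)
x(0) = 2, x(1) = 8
Characteristic equation: x² - 12x + 36 = 0, which is (x - (6))².
Repeated root r = 6.
General solution: x(n) = (A + Bn)·(6)^n.
From x(0) = 2: A = 2.
From x(1) = 8: (A + B)·(6) = 8 ⇒ B = - \frac{2}{3}.
So x(n) = \left(2 - \frac{2 n}{3}\right) \cdot (6)^n.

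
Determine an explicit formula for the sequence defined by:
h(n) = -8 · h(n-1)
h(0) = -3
Pure geometric recurrence with ratio -8.
By induction h(n) = h(0) · (-8)^n = - 3 \left(-8\right)^{n}.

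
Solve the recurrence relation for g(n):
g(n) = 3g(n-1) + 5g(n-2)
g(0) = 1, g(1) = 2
Characteristic equation: x² - 3x - 5 = 0.
Discriminant Δ = (3)² + 4·(5) = 29.
Roots r₁,₂ = (3 ± √29)/2, so r₁ = \frac{3}{2} + \frac{\sqrt{29}}{2}, r₂ = \frac{3}{2} - \frac{\sqrt{29}}{2}.
General solution: g(n) = A·r₁^n + B·r₂^n.
From the initial conditions, A + B = 1 and r₁A + r₂B = 2.
Since r₁ - r₂ = √29: A = (2 - (1)r₂)/√29 = \frac{\sqrt{29}}{58} + \frac{1}{2}, and B = 1 - A = \frac{1}{2} - \frac{\sqrt{29}}{58}.
So g(n) = \left(\frac{\sqrt{29}}{58} + \frac{1}{2}\right)\left(\frac{3}{2} + \frac{\sqrt{29}}{2}\right)^n + \left(\frac{1}{2} - \frac{\sqrt{29}}{58}\right)\left(\frac{3}{2} - \frac{\sqrt{29}}{2}\right)^n.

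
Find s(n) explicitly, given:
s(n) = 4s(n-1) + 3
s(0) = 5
First-order linear non-homogeneous.
Homogeneous solution: s_h(n) = A·(4)^n.
Try constant particular solution s_p = K: K = 4K + 3 ⇒ K = -1.
General: s(n) = A·(4)^n - 1.
Apply s(0) = 5: A - 1 = 5 ⇒ A = 6.
So s(n) = 6 \cdot 4^{n} - 1.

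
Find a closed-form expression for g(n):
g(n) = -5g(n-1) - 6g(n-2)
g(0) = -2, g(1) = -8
Characteristic equation: x² + 5x + 6 = 0, which factors as (x - (-3))(x - (-2)) = 0.
Roots r₁ = -3, r₂ = -2 (distinct).
General solution: g(n) = A·(-3)^n + B·(-2)^n.
From g(0) = -2: A + B = -2.
From g(1) = -8: -3A - 2B = -8.
Solving: A = 12, B = -14.
So g(n) = - 14 \left(-2\right)^{n} + 12 \left(-3\right)^{n}.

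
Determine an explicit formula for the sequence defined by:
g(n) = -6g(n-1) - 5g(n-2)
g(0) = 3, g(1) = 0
Characteristic equation: x² + 6x + 5 = 0, which factors as (x - (-5))(x - (-1)) = 0.
Roots r₁ = -5, r₂ = -1 (distinct).
General solution: g(n) = A·(-5)^n + B·(-1)^n.
From g(0) = 3: A + B = 3.
From g(1) = 0: -5A - B = 0.
Solving: A = - \frac{3}{4}, B = \frac{15}{4}.
So g(n) = \frac{15 \left(-1\right)^{n}}{4} - \frac{3 \left(-5\right)^{n}}{4}.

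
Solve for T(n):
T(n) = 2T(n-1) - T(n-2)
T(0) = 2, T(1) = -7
Characteristic equation: x² - 2x + 1 = 0, which is (x - (1))².
Repeated root r = 1.
General solution: T(n) = (A + Bn)·(1)^n.
From T(0) = 2: A = 2.
From T(1) = -7: (A + B)·(1) = -7 ⇒ B = -9.
So T(n) = \left(2 - 9 n\right) \cdot (1)^n.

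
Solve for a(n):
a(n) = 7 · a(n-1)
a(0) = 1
Pure geometric recurrence with ratio 7.
By induction a(n) = a(0) · (7)^n = 7^{n}.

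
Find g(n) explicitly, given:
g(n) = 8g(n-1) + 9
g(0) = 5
First-order linear non-homogeneous.
Homogeneous solution: g_h(n) = A·(8)^n.
Try constant particular solution g_p = K: K = 8K + 9 ⇒ K = - \frac{9}{7}.
General: g(n) = A·(8)^n - \frac{9}{7}.
Apply g(0) = 5: A - \frac{9}{7} = 5 ⇒ A = \frac{44}{7}.
So g(n) = \frac{44 \cdot 8^{n}}{7} - \frac{9}{7}.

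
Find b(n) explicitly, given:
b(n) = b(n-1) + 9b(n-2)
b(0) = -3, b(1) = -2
Characteristic equation: x² - x - 9 = 0.
Discriminant Δ = (1)² + 4·(9) = 37.
Roots r₁,₂ = (1 ± √37)/2, so r₁ = \frac{1}{2} + \frac{\sqrt{37}}{2}, r₂ = \frac{1}{2} - \frac{\sqrt{37}}{2}.
General solution: b(n) = A·r₁^n + B·r₂^n.
From the initial conditions, A + B = -3 and r₁A + r₂B = -2.
Since r₁ - r₂ = √37: A = (-2 - (-3)r₂)/√37 = - \frac{3}{2} - \frac{\sqrt{37}}{74}, and B = -3 - A = - \frac{3}{2} + \frac{\sqrt{37}}{74}.
So b(n) = \left(- \frac{3}{2} - \frac{\sqrt{37}}{74}\right)\left(\frac{1}{2} + \frac{\sqrt{37}}{2}\right)^n + \left(- \frac{3}{2} + \frac{\sqrt{37}}{74}\right)\left(\frac{1}{2} - \frac{\sqrt{37}}{2}\right)^n.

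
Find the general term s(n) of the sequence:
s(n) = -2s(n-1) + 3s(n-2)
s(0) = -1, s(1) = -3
Characteristic equation: x² + 2x - 3 = 0, which factors as (x - (1))(x - (-3)) = 0.
Roots r₁ = 1, r₂ = -3 (distinct).
General solution: s(n) = A·(1)^n + B·(-3)^n.
From s(0) = -1: A + B = -1.
From s(1) = -3: A - 3B = -3.
Solving: A = - \frac{3}{2}, B = \frac{1}{2}.
So s(n) = \frac{\left(-3\right)^{n}}{2} - \frac{3}{2}.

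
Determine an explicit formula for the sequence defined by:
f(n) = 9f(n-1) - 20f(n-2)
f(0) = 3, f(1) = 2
Characteristic equation: x² - 9x + 20 = 0, which factors as (x - (5))(x - (4)) = 0.
Roots r₁ = 5, r₂ = 4 (distinct).
General solution: f(n) = A·(5)^n + B·(4)^n.
From f(0) = 3: A + B = 3.
From f(1) = 2: 5A + 4B = 2.
Solving: A = -10, B = 13.
So f(n) = 13 \cdot 4^{n} - 10 \cdot 5^{n}.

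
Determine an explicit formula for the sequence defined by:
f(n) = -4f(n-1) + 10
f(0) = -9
First-order linear non-homogeneous.
Homogeneous solution: f_h(n) = A·(-4)^n.
Try constant particular solution f_p = K: K = -4K + 10 ⇒ K = 2.
General: f(n) = A·(-4)^n + 2.
Apply f(0) = -9: A + 2 = -9 ⇒ A = -11.
So f(n) = 2 - 11 \left(-4\right)^{n}.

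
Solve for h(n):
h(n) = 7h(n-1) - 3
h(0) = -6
First-order linear non-homogeneous.
Homogeneous solution: h_h(n) = A·(7)^n.
Try constant particular solution h_p = K: K = 7K - 3 ⇒ K = \frac{1}{2}.
General: h(n) = A·(7)^n + \frac{1}{2}.
Apply h(0) = -6: A + \frac{1}{2} = -6 ⇒ A = - \frac{13}{2}.
So h(n) = \frac{1}{2} - \frac{13 \cdot 7^{n}}{2}.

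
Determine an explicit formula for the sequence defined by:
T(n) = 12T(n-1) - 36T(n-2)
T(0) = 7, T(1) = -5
Characteristic equation: x² - 12x + 36 = 0, which is (x - (6))².
Repeated root r = 6.
General solution: T(n) = (A + Bn)·(6)^n.
From T(0) = 7: A = 7.
From T(1) = -5: (A + B)·(6) = -5 ⇒ B = - \frac{47}{6}.
So T(n) = \left(7 - \frac{47 n}{6}\right) \cdot (6)^n.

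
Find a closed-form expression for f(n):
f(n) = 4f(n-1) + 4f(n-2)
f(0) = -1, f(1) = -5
Characteristic equation: x² - 4x - 4 = 0.
Discriminant Δ = (4)² + 4·(4) = 32.
Roots r₁,₂ = (4 ± √32)/2, so r₁ = 2 + 2 \sqrt{2}, r₂ = 2 - 2 \sqrt{2}.
General solution: f(n) = A·r₁^n + B·r₂^n.
From the initial conditions, A + B = -1 and r₁A + r₂B = -5.
Since r₁ - r₂ = √32: A = (-5 - (-1)r₂)/√32 = - \frac{3 \sqrt{2}}{8} - \frac{1}{2}, and B = -1 - A = - \frac{1}{2} + \frac{3 \sqrt{2}}{8}.
So f(n) = \left(- \frac{3 \sqrt{2}}{8} - \frac{1}{2}\right)\left(2 + 2 \sqrt{2}\right)^n + \left(- \frac{1}{2} + \frac{3 \sqrt{2}}{8}\right)\left(2 - 2 \sqrt{2}\right)^n.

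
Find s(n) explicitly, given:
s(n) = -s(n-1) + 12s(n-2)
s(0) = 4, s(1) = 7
Characteristic equation: x² + x - 12 = 0, which factors as (x - (3))(x - (-4)) = 0.
Roots r₁ = 3, r₂ = -4 (distinct).
General solution: s(n) = A·(3)^n + B·(-4)^n.
From s(0) = 4: A + B = 4.
From s(1) = 7: 3A - 4B = 7.
Solving: A = \frac{23}{7}, B = \frac{5}{7}.
So s(n) = \frac{5 \left(-4\right)^{n}}{7} + \frac{23 \cdot 3^{n}}{7}.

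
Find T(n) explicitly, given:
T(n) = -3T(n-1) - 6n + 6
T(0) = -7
First-order linear with linear forcing.
Homogeneous solution: T_h(n) = A·(-3)^n.
Try particular T_p(n) = pn + q. Substituting:
  pn + q = -3(p(n-1) + q) - 6n + 6.
Matching the n-coefficient: p = -3p - 6 ⇒ p = - \frac{3}{2}.
Matching constants: q = 3p - 3q + 6 ⇒ q = \frac{3}{8}.
General: T(n) = A·(-3)^n - \frac{3 n}{2} + \frac{3}{8}.
Apply T(0) = -7: A + \frac{3}{8} = -7 ⇒ A = - \frac{59}{8}.
So T(n) = - \frac{59 \left(-3\right)^{n}}{8} - \frac{3 n}{2} + \frac{3}{8}.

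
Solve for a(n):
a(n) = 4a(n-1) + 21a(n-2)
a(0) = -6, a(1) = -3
Characteristic equation: x² - 4x - 21 = 0, which factors as (x - (-3))(x - (7)) = 0.
Roots r₁ = -3, r₂ = 7 (distinct).
General solution: a(n) = A·(-3)^n + B·(7)^n.
From a(0) = -6: A + B = -6.
From a(1) = -3: -3A + 7B = -3.
Solving: A = - \frac{39}{10}, B = - \frac{21}{10}.
So a(n) = - \frac{39 \left(-3\right)^{n}}{10} - \frac{21 \cdot 7^{n}}{10}.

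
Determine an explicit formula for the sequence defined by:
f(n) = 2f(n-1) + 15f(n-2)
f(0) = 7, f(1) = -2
Characteristic equation: x² - 2x - 15 = 0, which factors as (x - (-3))(x - (5)) = 0.
Roots r₁ = -3, r₂ = 5 (distinct).
General solution: f(n) = A·(-3)^n + B·(5)^n.
From f(0) = 7: A + B = 7.
From f(1) = -2: -3A + 5B = -2.
Solving: A = \frac{37}{8}, B = \frac{19}{8}.
So f(n) = \frac{37 \left(-3\right)^{n}}{8} + \frac{19 \cdot 5^{n}}{8}.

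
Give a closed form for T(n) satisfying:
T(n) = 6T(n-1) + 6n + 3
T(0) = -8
First-order linear with linear forcing.
Homogeneous solution: T_h(n) = A·(6)^n.
Try particular T_p(n) = pn + q. Substituting:
  pn + q = 6(p(n-1) + q) + 6n + 3.
Matching the n-coefficient: p = 6p + 6 ⇒ p = - \frac{6}{5}.
Matching constants: q = -6p + 6q + 3 ⇒ q = - \frac{51}{25}.
General: T(n) = A·(6)^n - \frac{6 n}{5} - \frac{51}{25}.
Apply T(0) = -8: A - \frac{51}{25} = -8 ⇒ A = - \frac{149}{25}.
So T(n) = - \frac{149 \cdot 6^{n}}{25} - \frac{6 n}{5} - \frac{51}{25}.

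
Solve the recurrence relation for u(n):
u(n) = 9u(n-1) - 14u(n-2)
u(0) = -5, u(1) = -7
Characteristic equation: x² - 9x + 14 = 0, which factors as (x - (2))(x - (7)) = 0.
Roots r₁ = 2, r₂ = 7 (distinct).
General solution: u(n) = A·(2)^n + B·(7)^n.
From u(0) = -5: A + B = -5.
From u(1) = -7: 2A + 7B = -7.
Solving: A = - \frac{28}{5}, B = \frac{3}{5}.
So u(n) = - \frac{28 \cdot 2^{n}}{5} + \frac{3 \cdot 7^{n}}{5}.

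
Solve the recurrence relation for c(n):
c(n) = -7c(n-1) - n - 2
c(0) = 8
First-order linear with linear forcing.
Homogeneous solution: c_h(n) = A·(-7)^n.
Try particular c_p(n) = pn + q. Substituting:
  pn + q = -7(p(n-1) + q) - n - 2.
Matching the n-coefficient: p = -7p - 1 ⇒ p = - \frac{1}{8}.
Matching constants: q = 7p - 7q - 2 ⇒ q = - \frac{23}{64}.
General: c(n) = A·(-7)^n - \frac{n}{8} - \frac{23}{64}.
Apply c(0) = 8: A - \frac{23}{64} = 8 ⇒ A = \frac{535}{64}.
So c(n) = \frac{535 \left(-7\right)^{n}}{64} - \frac{n}{8} - \frac{23}{64}.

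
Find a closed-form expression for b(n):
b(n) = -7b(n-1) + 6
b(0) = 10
First-order linear non-homogeneous.
Homogeneous solution: b_h(n) = A·(-7)^n.
Try constant particular solution b_p = K: K = -7K + 6 ⇒ K = \frac{3}{4}.
General: b(n) = A·(-7)^n + \frac{3}{4}.
Apply b(0) = 10: A + \frac{3}{4} = 10 ⇒ A = \frac{37}{4}.
So b(n) = \frac{37 \left(-7\right)^{n}}{4} + \frac{3}{4}.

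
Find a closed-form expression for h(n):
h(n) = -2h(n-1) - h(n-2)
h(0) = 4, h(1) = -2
Characteristic equation: x² + 2x + 1 = 0, which is (x - (-1))².
Repeated root r = -1.
General solution: h(n) = (A + Bn)·(-1)^n.
From h(0) = 4: A = 4.
From h(1) = -2: (A + B)·(-1) = -2 ⇒ B = -2.
So h(n) = \left(4 - 2 n\right) \cdot (-1)^n.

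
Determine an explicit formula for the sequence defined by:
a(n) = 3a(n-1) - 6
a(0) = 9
First-order linear non-homogeneous.
Homogeneous solution: a_h(n) = A·(3)^n.
Try constant particular solution a_p = K: K = 3K - 6 ⇒ K = 3.
General: a(n) = A·(3)^n + 3.
Apply a(0) = 9: A + 3 = 9 ⇒ A = 6.
So a(n) = 6 \cdot 3^{n} + 3.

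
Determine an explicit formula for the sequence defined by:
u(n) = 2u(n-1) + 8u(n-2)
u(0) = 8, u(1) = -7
Characteristic equation: x² - 2x - 8 = 0, which factors as (x - (-2))(x - (4)) = 0.
Roots r₁ = -2, r₂ = 4 (distinct).
General solution: u(n) = A·(-2)^n + B·(4)^n.
From u(0) = 8: A + B = 8.
From u(1) = -7: -2A + 4B = -7.
Solving: A = \frac{13}{2}, B = \frac{3}{2}.
So u(n) = \frac{13 \left(-2\right)^{n}}{2} + \frac{3 \cdot 4^{n}}{2}.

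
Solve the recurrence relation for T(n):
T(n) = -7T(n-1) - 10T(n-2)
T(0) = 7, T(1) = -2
Characteristic equation: x² + 7x + 10 = 0, which factors as (x - (-2))(x - (-5)) = 0.
Roots r₁ = -2, r₂ = -5 (distinct).
General solution: T(n) = A·(-2)^n + B·(-5)^n.
From T(0) = 7: A + B = 7.
From T(1) = -2: -2A - 5B = -2.
Solving: A = 11, B = -4.
So T(n) = 11 \left(-2\right)^{n} - 4 \left(-5\right)^{n}.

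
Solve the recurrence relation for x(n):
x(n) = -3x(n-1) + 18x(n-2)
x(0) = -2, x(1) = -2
Characteristic equation: x² + 3x - 18 = 0, which factors as (x - (-6))(x - (3)) = 0.
Roots r₁ = -6, r₂ = 3 (distinct).
General solution: x(n) = A·(-6)^n + B·(3)^n.
From x(0) = -2: A + B = -2.
From x(1) = -2: -6A + 3B = -2.
Solving: A = - \frac{4}{9}, B = - \frac{14}{9}.
So x(n) = - \frac{4 \left(-6\right)^{n}}{9} - \frac{14 \cdot 3^{n}}{9}.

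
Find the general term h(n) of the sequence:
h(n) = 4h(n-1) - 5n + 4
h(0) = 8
First-order linear with linear forcing.
Homogeneous solution: h_h(n) = A·(4)^n.
Try particular h_p(n) = pn + q. Substituting:
  pn + q = 4(p(n-1) + q) - 5n + 4.
Matching the n-coefficient: p = 4p - 5 ⇒ p = \frac{5}{3}.
Matching constants: q = -4p + 4q + 4 ⇒ q = \frac{8}{9}.
General: h(n) = A·(4)^n + \frac{5 n}{3} + \frac{8}{9}.
Apply h(0) = 8: A + \frac{8}{9} = 8 ⇒ A = \frac{64}{9}.
So h(n) = \frac{64 \cdot 4^{n}}{9} + \frac{5 n}{3} + \frac{8}{9}.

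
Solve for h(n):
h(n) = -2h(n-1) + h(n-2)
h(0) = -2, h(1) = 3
Characteristic equation: x² + 2x - 1 = 0.
Discriminant Δ = (-2)² + 4·(1) = 8.
Roots r₁,₂ = (-2 ± √8)/2, so r₁ = -1 + \sqrt{2}, r₂ = - \sqrt{2} - 1.
General solution: h(n) = A·r₁^n + B·r₂^n.
From the initial conditions, A + B = -2 and r₁A + r₂B = 3.
Since r₁ - r₂ = √8: A = (3 - (-2)r₂)/√8 = -1 + \frac{\sqrt{2}}{4}, and B = -2 - A = -1 - \frac{\sqrt{2}}{4}.
So h(n) = \left(-1 + \frac{\sqrt{2}}{4}\right)\left(-1 + \sqrt{2}\right)^n + \left(-1 - \frac{\sqrt{2}}{4}\right)\left(- \sqrt{2} - 1\right)^n.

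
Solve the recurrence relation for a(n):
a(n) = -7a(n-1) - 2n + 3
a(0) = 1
First-order linear with linear forcing.
Homogeneous solution: a_h(n) = A·(-7)^n.
Try particular a_p(n) = pn + q. Substituting:
  pn + q = -7(p(n-1) + q) - 2n + 3.
Matching the n-coefficient: p = -7p - 2 ⇒ p = - \frac{1}{4}.
Matching constants: q = 7p - 7q + 3 ⇒ q = \frac{5}{32}.
General: a(n) = A·(-7)^n - \frac{n}{4} + \frac{5}{32}.
Apply a(0) = 1: A + \frac{5}{32} = 1 ⇒ A = \frac{27}{32}.
So a(n) = \frac{27 \left(-7\right)^{n}}{32} - \frac{n}{4} + \frac{5}{32}.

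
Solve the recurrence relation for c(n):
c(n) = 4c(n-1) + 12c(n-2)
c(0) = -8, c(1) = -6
Characteristic equation: x² - 4x - 12 = 0, which factors as (x - (6))(x - (-2)) = 0.
Roots r₁ = 6, r₂ = -2 (distinct).
General solution: c(n) = A·(6)^n + B·(-2)^n.
From c(0) = -8: A + B = -8.
From c(1) = -6: 6A - 2B = -6.
Solving: A = - \frac{11}{4}, B = - \frac{21}{4}.
So c(n) = - \frac{21 \left(-2\right)^{n}}{4} - \frac{11 \cdot 6^{n}}{4}.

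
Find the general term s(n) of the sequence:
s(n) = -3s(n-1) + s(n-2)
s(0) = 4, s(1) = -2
Characteristic equation: x² + 3x - 1 = 0.
Discriminant Δ = (-3)² + 4·(1) = 13.
Roots r₁,₂ = (-3 ± √13)/2, so r₁ = - \frac{3}{2} + \frac{\sqrt{13}}{2}, r₂ = - \frac{\sqrt{13}}{2} - \frac{3}{2}.
General solution: s(n) = A·r₁^n + B·r₂^n.
From the initial conditions, A + B = 4 and r₁A + r₂B = -2.
Since r₁ - r₂ = √13: A = (-2 - (4)r₂)/√13 = \frac{4 \sqrt{13}}{13} + 2, and B = 4 - A = 2 - \frac{4 \sqrt{13}}{13}.
So s(n) = \left(\frac{4 \sqrt{13}}{13} + 2\right)\left(- \frac{3}{2} + \frac{\sqrt{13}}{2}\right)^n + \left(2 - \frac{4 \sqrt{13}}{13}\right)\left(- \frac{\sqrt{13}}{2} - \frac{3}{2}\right)^n.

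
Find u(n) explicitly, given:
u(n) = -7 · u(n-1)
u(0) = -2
Pure geometric recurrence with ratio -7.
By induction u(n) = u(0) · (-7)^n = - 2 \left(-7\right)^{n}.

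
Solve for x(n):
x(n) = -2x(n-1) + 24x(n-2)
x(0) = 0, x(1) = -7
Characteristic equation: x² + 2x - 24 = 0, which factors as (x - (-6))(x - (4)) = 0.
Roots r₁ = -6, r₂ = 4 (distinct).
General solution: x(n) = A·(-6)^n + B·(4)^n.
From x(0) = 0: A + B = 0.
From x(1) = -7: -6A + 4B = -7.
Solving: A = \frac{7}{10}, B = - \frac{7}{10}.
So x(n) = \frac{7 \left(-6\right)^{n}}{10} - \frac{7 \cdot 4^{n}}{10}.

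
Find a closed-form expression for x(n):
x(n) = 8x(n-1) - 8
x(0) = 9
First-order linear non-homogeneous.
Homogeneous solution: x_h(n) = A·(8)^n.
Try constant particular solution x_p = K: K = 8K - 8 ⇒ K = \frac{8}{7}.
General: x(n) = A·(8)^n + \frac{8}{7}.
Apply x(0) = 9: A + \frac{8}{7} = 9 ⇒ A = \frac{55}{7}.
So x(n) = \frac{55 \cdot 8^{n}}{7} + \frac{8}{7}.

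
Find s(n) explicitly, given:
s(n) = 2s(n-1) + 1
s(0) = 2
First-order linear non-homogeneous.
Homogeneous solution: s_h(n) = A·(2)^n.
Try constant particular solution s_p = K: K = 2K + 1 ⇒ K = -1.
General: s(n) = A·(2)^n - 1.
Apply s(0) = 2: A - 1 = 2 ⇒ A = 3.
So s(n) = 3 \cdot 2^{n} - 1.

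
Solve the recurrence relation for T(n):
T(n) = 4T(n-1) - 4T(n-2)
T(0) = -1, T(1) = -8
Characteristic equation: x² - 4x + 4 = 0, which is (x - (2))².
Repeated root r = 2.
General solution: T(n) = (A + Bn)·(2)^n.
From T(0) = -1: A = -1.
From T(1) = -8: (A + B)·(2) = -8 ⇒ B = -3.
So T(n) = \left(- 3 n - 1\right) \cdot (2)^n.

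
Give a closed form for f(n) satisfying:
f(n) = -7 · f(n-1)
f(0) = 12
Pure geometric recurrence with ratio -7.
By induction f(n) = f(0) · (-7)^n = 12 \left(-7\right)^{n}.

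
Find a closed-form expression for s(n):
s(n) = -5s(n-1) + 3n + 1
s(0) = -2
First-order linear with linear forcing.
Homogeneous solution: s_h(n) = A·(-5)^n.
Try particular s_p(n) = pn + q. Substituting:
  pn + q = -5(p(n-1) + q) + 3n + 1.
Matching the n-coefficient: p = -5p + 3 ⇒ p = \frac{1}{2}.
Matching constants: q = 5p - 5q + 1 ⇒ q = \frac{7}{12}.
General: s(n) = A·(-5)^n + \frac{n}{2} + \frac{7}{12}.
Apply s(0) = -2: A + \frac{7}{12} = -2 ⇒ A = - \frac{31}{12}.
So s(n) = - \frac{31 \left(-5\right)^{n}}{12} + \frac{n}{2} + \frac{7}{12}.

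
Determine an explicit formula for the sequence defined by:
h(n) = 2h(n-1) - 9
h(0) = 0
First-order linear non-homogeneous.
Homogeneous solution: h_h(n) = A·(2)^n.
Try constant particular solution h_p = K: K = 2K - 9 ⇒ K = 9.
General: h(n) = A·(2)^n + 9.
Apply h(0) = 0: A + 9 = 0 ⇒ A = -9.
So h(n) = 9 - 9 \cdot 2^{n}.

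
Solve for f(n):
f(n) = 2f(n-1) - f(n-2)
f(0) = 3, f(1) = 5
Characteristic equation: x² - 2x + 1 = 0, which is (x - (1))².
Repeated root r = 1.
General solution: f(n) = (A + Bn)·(1)^n.
From f(0) = 3: A = 3.
From f(1) = 5: (A + B)·(1) = 5 ⇒ B = 2.
So f(n) = \left(2 n + 3\right) \cdot (1)^n.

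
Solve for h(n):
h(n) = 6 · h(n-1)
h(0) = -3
Pure geometric recurrence with ratio 6.
By induction h(n) = h(0) · (6)^n = - 3 \cdot 6^{n}.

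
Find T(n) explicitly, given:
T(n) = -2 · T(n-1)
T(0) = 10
Pure geometric recurrence with ratio -2.
By induction T(n) = T(0) · (-2)^n = 10 \left(-2\right)^{n}.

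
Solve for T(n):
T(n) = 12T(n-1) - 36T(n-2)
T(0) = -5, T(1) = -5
Characteristic equation: x² - 12x + 36 = 0, which is (x - (6))².
Repeated root r = 6.
General solution: T(n) = (A + Bn)·(6)^n.
From T(0) = -5: A = -5.
From T(1) = -5: (A + B)·(6) = -5 ⇒ B = \frac{25}{6}.
So T(n) = \left(\frac{25 n}{6} - 5\right) \cdot (6)^n.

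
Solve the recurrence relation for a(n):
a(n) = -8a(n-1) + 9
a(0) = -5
First-order linear non-homogeneous.
Homogeneous solution: a_h(n) = A·(-8)^n.
Try constant particular solution a_p = K: K = -8K + 9 ⇒ K = 1.
General: a(n) = A·(-8)^n + 1.
Apply a(0) = -5: A + 1 = -5 ⇒ A = -6.
So a(n) = 1 - 6 \left(-8\right)^{n}.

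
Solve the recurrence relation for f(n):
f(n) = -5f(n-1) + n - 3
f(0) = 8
First-order linear with linear forcing.
Homogeneous solution: f_h(n) = A·(-5)^n.
Try particular f_p(n) = pn + q. Substituting:
  pn + q = -5(p(n-1) + q) + n - 3.
Matching the n-coefficient: p = -5p + 1 ⇒ p = \frac{1}{6}.
Matching constants: q = 5p - 5q - 3 ⇒ q = - \frac{13}{36}.
General: f(n) = A·(-5)^n + \frac{n}{6} - \frac{13}{36}.
Apply f(0) = 8: A - \frac{13}{36} = 8 ⇒ A = \frac{301}{36}.
So f(n) = \frac{301 \left(-5\right)^{n}}{36} + \frac{n}{6} - \frac{13}{36}.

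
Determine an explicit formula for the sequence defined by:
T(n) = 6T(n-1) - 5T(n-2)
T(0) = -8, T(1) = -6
Characteristic equation: x² - 6x + 5 = 0, which factors as (x - (1))(x - (5)) = 0.
Roots r₁ = 1, r₂ = 5 (distinct).
General solution: T(n) = A·(1)^n + B·(5)^n.
From T(0) = -8: A + B = -8.
From T(1) = -6: A + 5B = -6.
Solving: A = - \frac{17}{2}, B = \frac{1}{2}.
So T(n) = \frac{5^{n}}{2} - \frac{17}{2}.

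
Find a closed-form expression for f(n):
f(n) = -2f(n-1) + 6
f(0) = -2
First-order linear non-homogeneous.
Homogeneous solution: f_h(n) = A·(-2)^n.
Try constant particular solution f_p = K: K = -2K + 6 ⇒ K = 2.
General: f(n) = A·(-2)^n + 2.
Apply f(0) = -2: A + 2 = -2 ⇒ A = -4.
So f(n) = 2 - 4 \left(-2\right)^{n}.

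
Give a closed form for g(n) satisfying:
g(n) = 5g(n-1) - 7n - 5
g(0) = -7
First-order linear with linear forcing.
Homogeneous solution: g_h(n) = A·(5)^n.
Try particular g_p(n) = pn + q. Substituting:
  pn + q = 5(p(n-1) + q) - 7n - 5.
Matching the n-coefficient: p = 5p - 7 ⇒ p = \frac{7}{4}.
Matching constants: q = -5p + 5q - 5 ⇒ q = \frac{55}{16}.
General: g(n) = A·(5)^n + \frac{7 n}{4} + \frac{55}{16}.
Apply g(0) = -7: A + \frac{55}{16} = -7 ⇒ A = - \frac{167}{16}.
So g(n) = - \frac{167 \cdot 5^{n}}{16} + \frac{7 n}{4} + \frac{55}{16}.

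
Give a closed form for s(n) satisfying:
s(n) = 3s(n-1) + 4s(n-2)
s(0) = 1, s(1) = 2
Characteristic equation: x² - 3x - 4 = 0, which factors as (x - (-1))(x - (4)) = 0.
Roots r₁ = -1, r₂ = 4 (distinct).
General solution: s(n) = A·(-1)^n + B·(4)^n.
From s(0) = 1: A + B = 1.
From s(1) = 2: -A + 4B = 2.
Solving: A = \frac{2}{5}, B = \frac{3}{5}.
So s(n) = \frac{2 \left(-1\right)^{n}}{5} + \frac{3 \cdot 4^{n}}{5}.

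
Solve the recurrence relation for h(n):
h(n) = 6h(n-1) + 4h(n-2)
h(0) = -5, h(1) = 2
Characteristic equation: x² - 6x - 4 = 0.
Discriminant Δ = (6)² + 4·(4) = 52.
Roots r₁,₂ = (6 ± √52)/2, so r₁ = 3 + \sqrt{13}, r₂ = 3 - \sqrt{13}.
General solution: h(n) = A·r₁^n + B·r₂^n.
From the initial conditions, A + B = -5 and r₁A + r₂B = 2.
Since r₁ - r₂ = √52: A = (2 - (-5)r₂)/√52 = - \frac{5}{2} + \frac{17 \sqrt{13}}{26}, and B = -5 - A = - \frac{5}{2} - \frac{17 \sqrt{13}}{26}.
So h(n) = \left(- \frac{5}{2} + \frac{17 \sqrt{13}}{26}\right)\left(3 + \sqrt{13}\right)^n + \left(- \frac{5}{2} - \frac{17 \sqrt{13}}{26}\right)\left(3 - \sqrt{13}\right)^n.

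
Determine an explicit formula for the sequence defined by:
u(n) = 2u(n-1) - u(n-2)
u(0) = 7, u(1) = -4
Characteristic equation: x² - 2x + 1 = 0, which is (x - (1))².
Repeated root r = 1.
General solution: u(n) = (A + Bn)·(1)^n.
From u(0) = 7: A = 7.
From u(1) = -4: (A + B)·(1) = -4 ⇒ B = -11.
So u(n) = \left(7 - 11 n\right) \cdot (1)^n.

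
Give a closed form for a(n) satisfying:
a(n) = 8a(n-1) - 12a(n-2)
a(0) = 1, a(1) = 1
Characteristic equation: x² - 8x + 12 = 0, which factors as (x - (2))(x - (6)) = 0.
Roots r₁ = 2, r₂ = 6 (distinct).
General solution: a(n) = A·(2)^n + B·(6)^n.
From a(0) = 1: A + B = 1.
From a(1) = 1: 2A + 6B = 1.
Solving: A = \frac{5}{4}, B = - \frac{1}{4}.
So a(n) = \frac{5 \cdot 2^{n}}{4} - \frac{6^{n}}{4}.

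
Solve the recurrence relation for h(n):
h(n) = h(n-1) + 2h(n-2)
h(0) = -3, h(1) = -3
Characteristic equation: x² - x - 2 = 0, which factors as (x - (2))(x - (-1)) = 0.
Roots r₁ = 2, r₂ = -1 (distinct).
General solution: h(n) = A·(2)^n + B·(-1)^n.
From h(0) = -3: A + B = -3.
From h(1) = -3: 2A - B = -3.
Solving: A = -2, B = -1.
So h(n) = - \left(-1\right)^{n} - 2 \cdot 2^{n}.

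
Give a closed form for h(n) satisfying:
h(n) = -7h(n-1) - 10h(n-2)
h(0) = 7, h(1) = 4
Characteristic equation: x² + 7x + 10 = 0, which factors as (x - (-2))(x - (-5)) = 0.
Roots r₁ = -2, r₂ = -5 (distinct).
General solution: h(n) = A·(-2)^n + B·(-5)^n.
From h(0) = 7: A + B = 7.
From h(1) = 4: -2A - 5B = 4.
Solving: A = 13, B = -6.
So h(n) = 13 \left(-2\right)^{n} - 6 \left(-5\right)^{n}.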